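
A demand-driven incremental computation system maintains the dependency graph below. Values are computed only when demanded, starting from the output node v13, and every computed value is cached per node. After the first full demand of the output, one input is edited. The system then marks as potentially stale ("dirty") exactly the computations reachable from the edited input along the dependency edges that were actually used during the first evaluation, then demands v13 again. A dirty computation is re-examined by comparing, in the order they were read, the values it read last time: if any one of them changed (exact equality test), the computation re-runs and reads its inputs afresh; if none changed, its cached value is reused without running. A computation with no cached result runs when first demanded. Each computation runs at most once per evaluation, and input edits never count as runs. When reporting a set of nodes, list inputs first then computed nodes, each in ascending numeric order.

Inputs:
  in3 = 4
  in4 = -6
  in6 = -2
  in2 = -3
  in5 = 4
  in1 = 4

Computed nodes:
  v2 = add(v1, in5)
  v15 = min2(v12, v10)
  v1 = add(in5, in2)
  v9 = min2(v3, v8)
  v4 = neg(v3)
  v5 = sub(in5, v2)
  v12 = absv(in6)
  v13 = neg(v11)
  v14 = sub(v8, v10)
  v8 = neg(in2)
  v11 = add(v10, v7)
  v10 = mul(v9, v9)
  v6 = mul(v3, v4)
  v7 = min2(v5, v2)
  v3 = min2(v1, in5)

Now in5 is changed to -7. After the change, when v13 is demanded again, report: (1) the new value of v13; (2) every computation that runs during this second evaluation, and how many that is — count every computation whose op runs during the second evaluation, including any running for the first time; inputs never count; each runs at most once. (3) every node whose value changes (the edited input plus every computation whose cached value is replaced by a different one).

First evaluation (everything demanded from the output):
  v1 = add(4, -3) = 1
  v2 = add(1, 4) = 5
  v3 = min2(1, 4) = 1
  v5 = sub(4, 5) = -1
  v7 = min2(-1, 5) = -1
  v8 = neg(-3) = 3
  v9 = min2(1, 3) = 1
  v10 = mul(1, 1) = 1
  v11 = add(1, -1) = 0
  v13 = neg(0) = 0

Propagation after the edit:
  v1: runs — in5 4->-7; result -10.
  v2: runs — v1 1->-10; in5 4->-7; result -17.
  v3: runs — v1 1->-10; in5 4->-7; result -10.
  v5: runs — in5 4->-7; v2 5->-17; result 10.
  v7: runs — v5 -1->10; v2 5->-17; result -17.
  v9: runs — v3 1->-10; result -10.
  v10: runs — v9 1->-10; v9 1->-10; result 100.
  v11: runs — v10 1->100; v7 -1->-17; result 83.
  v13: runs — v11 0->83; result -83.

New value of v13: -83.
Computations that run: v1, v2, v3, v5, v7, v9, v10, v11, v13 — 9 in total.
Values that change: in5, v1, v2, v3, v5, v7, v9, v10, v11, v13.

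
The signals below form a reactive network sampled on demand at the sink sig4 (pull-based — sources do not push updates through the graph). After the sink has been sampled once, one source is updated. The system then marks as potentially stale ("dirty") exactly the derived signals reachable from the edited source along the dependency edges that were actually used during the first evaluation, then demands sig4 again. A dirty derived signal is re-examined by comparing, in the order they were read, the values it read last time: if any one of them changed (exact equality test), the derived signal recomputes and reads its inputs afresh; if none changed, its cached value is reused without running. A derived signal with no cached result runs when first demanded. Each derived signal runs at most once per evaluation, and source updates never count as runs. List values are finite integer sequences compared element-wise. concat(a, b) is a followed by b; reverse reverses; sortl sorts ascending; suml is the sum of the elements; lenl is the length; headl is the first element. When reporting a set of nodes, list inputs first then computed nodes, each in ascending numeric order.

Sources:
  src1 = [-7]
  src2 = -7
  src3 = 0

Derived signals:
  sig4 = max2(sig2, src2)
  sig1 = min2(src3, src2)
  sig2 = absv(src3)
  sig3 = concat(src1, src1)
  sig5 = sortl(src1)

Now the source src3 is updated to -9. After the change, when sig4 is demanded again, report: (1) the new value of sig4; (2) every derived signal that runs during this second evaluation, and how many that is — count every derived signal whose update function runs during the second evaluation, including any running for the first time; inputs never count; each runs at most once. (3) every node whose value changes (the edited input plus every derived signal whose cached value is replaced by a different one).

Initial pass — values computed on the first demand:
  sig2 = absv(0) = 0
  sig4 = max2(0, -7) = 0

Second demand — change propagation:
  sig2: re-runs because src3 0->-9; new result 9.
  sig4: re-runs because sig2 0->9; new result 9.

sig4 now evaluates to 9.
Run set: sig2, sig4 (2 run).
Changed values: src3, sig2, sig4.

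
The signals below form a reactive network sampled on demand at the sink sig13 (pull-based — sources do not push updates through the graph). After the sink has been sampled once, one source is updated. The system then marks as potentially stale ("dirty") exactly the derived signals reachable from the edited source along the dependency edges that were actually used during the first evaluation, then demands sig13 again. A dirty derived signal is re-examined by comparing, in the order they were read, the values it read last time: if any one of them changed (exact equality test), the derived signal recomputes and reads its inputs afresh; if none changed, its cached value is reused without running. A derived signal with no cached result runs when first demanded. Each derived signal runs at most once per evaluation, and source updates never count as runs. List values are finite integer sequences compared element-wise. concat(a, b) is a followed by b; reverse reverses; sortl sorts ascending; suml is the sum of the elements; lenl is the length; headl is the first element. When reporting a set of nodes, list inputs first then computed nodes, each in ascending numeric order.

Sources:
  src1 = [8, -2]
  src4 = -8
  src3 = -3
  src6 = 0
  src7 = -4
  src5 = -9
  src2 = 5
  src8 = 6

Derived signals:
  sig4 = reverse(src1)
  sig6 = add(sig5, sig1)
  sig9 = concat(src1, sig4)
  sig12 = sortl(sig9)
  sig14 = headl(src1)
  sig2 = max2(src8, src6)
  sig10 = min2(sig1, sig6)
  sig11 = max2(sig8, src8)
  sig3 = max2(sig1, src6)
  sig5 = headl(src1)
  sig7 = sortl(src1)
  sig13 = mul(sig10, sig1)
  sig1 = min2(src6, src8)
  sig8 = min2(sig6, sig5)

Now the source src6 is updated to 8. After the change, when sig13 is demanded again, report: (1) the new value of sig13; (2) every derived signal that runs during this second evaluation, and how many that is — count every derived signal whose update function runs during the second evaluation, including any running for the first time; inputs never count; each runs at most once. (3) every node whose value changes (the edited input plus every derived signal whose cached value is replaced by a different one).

sig13 now evaluates to 36.
Run set: sig1, sig6, sig10, sig13 (4 run).
Changed values: src6, sig1, sig6, sig10, sig13.

Initial pass — values computed on the first demand:
  sig1 = min2(0, 6) = 0
  sig5 = headl([8, -2]) = 8
  sig6 = add(8, 0) = 8
  sig10 = min2(0, 8) = 0
  sig13 = mul(0, 0) = 0

Second demand — change propagation:
  sig1: re-runs because src6 0->8; new result 6.
  sig6: re-runs because sig1 0->6; new result 14.
  sig10: re-runs because sig1 0->6; sig6 8->14; new result 6.
  sig13: re-runs because sig10 0->6; sig1 0->6; new result 36.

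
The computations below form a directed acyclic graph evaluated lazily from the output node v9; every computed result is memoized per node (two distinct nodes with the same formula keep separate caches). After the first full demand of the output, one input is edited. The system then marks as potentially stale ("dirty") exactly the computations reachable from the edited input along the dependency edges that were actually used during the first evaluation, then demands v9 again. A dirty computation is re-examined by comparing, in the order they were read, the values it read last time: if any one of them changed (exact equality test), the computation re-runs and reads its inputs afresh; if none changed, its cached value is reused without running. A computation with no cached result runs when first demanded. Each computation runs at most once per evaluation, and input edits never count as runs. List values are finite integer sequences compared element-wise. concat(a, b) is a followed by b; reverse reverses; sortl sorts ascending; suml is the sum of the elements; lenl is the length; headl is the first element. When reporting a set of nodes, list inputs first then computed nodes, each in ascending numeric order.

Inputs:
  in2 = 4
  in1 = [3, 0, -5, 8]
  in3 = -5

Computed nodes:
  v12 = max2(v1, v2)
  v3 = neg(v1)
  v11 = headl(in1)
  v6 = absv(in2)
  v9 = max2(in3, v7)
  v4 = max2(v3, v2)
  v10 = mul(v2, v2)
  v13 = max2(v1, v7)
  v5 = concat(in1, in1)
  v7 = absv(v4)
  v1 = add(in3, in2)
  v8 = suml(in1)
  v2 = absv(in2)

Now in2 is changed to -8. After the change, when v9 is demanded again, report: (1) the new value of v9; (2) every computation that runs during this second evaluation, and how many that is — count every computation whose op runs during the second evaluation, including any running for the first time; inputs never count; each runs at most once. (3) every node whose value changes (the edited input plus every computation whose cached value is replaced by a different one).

First demand of the output computes:
  v1 = add(-5, 4) = -1
  v2 = absv(4) = 4
  v3 = neg(-1) = 1
  v4 = max2(1, 4) = 4
  v7 = absv(4) = 4
  v9 = max2(-5, 4) = 4

After the edit, cleaning proceeds:
  v1: a read changed (in2 4->-8) — executes, giving -13.
  v2: a read changed (in2 4->-8) — executes, giving 8.
  v3: a read changed (v1 -1->-13) — executes, giving 13.
  v4: a read changed (v3 1->13; v2 4->8) — executes, giving 13.
  v7: a read changed (v4 4->13) — executes, giving 13.
  v9: a read changed (v7 4->13) — executes, giving 13.

Demanding v9 again yields 13.
6 computations run: v1, v2, v3, v4, v7, v9.
The nodes whose values change: in2, v1, v2, v3, v4, v7, v9.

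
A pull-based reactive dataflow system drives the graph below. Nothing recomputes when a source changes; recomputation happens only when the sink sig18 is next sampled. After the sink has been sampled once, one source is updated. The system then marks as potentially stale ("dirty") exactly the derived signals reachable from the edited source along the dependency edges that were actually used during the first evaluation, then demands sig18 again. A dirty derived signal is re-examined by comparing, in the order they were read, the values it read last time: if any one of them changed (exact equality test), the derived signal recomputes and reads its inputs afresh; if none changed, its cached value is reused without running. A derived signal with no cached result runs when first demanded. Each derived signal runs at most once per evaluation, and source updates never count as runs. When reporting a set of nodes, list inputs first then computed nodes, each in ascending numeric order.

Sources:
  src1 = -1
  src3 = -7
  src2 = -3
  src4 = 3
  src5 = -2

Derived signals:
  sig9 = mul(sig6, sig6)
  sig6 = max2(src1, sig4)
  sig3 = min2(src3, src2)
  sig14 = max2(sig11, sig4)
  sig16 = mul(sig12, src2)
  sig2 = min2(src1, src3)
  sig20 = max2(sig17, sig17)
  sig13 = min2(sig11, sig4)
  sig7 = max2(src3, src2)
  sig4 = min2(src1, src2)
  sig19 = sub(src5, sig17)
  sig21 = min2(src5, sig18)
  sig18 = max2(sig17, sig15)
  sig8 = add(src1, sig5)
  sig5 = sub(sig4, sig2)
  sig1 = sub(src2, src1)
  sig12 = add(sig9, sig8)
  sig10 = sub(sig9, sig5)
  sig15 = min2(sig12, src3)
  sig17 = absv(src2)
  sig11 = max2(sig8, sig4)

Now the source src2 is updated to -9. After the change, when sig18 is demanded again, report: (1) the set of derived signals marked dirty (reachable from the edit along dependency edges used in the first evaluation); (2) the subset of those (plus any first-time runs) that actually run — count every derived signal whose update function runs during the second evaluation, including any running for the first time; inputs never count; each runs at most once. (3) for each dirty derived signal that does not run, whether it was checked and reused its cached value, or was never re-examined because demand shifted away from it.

Marked dirty: sig4, sig5, sig6, sig8, sig9, sig12, sig15, sig17, sig18.
Derived signals that run: sig4, sig5, sig6, sig8, sig12, sig15, sig17, sig18 — 8 in total.
Checked but reused from cache: sig9.
Key observation: the cutoff stops propagation at sig9 — its inputs' values are unchanged, so it reuses its cache.

First evaluation (everything demanded from the output):
  sig2 = min2(-1, -7) = -7
  sig4 = min2(-1, -3) = -3
  sig5 = sub(-3, -7) = 4
  sig6 = max2(-1, -3) = -1
  sig8 = add(-1, 4) = 3
  sig9 = mul(-1, -1) = 1
  sig12 = add(1, 3) = 4
  sig15 = min2(4, -7) = -7
  sig17 = absv(-3) = 3
  sig18 = max2(3, -7) = 3

Propagation after the edit:
  sig4: runs — src2 -3->-9; result -9.
  sig5: runs — sig4 -3->-9; result -2.
  sig6: runs — sig4 -3->-9; result -1 (same value as before).
  sig8: runs — sig5 4->-2; result -3.
  sig9: checked — values it read are unchanged (sig6 unchanged, sig6 unchanged); reused cached 1 without running.
  sig12: runs — sig8 3->-3; result -2.
  sig15: runs — sig12 4->-2; result -7 (same value as before).
  sig17: runs — src2 -3->-9; result 9.
  sig18: runs — sig17 3->9; result 9.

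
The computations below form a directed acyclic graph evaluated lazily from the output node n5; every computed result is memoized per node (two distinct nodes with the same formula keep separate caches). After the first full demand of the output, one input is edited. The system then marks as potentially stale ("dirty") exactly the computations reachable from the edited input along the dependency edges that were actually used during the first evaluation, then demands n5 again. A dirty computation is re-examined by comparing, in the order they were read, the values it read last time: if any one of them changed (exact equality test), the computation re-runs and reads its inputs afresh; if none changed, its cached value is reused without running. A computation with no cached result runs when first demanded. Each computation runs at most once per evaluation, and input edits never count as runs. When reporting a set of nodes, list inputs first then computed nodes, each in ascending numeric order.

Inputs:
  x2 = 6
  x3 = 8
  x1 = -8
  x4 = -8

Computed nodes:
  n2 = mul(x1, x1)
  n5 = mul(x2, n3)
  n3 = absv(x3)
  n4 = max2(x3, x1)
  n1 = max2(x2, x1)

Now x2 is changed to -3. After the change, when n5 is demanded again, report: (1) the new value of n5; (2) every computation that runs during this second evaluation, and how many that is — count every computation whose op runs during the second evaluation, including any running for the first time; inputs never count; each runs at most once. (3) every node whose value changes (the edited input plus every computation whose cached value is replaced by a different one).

Demanding n5 again yields -24.
1 computations run: n5.
The nodes whose values change: x2, n5.

First demand of the output computes:
  n3 = absv(8) = 8
  n5 = mul(6, 8) = 48

After the edit, cleaning proceeds:
  n5: a read changed (x2 6->-3) — executes, giving -24.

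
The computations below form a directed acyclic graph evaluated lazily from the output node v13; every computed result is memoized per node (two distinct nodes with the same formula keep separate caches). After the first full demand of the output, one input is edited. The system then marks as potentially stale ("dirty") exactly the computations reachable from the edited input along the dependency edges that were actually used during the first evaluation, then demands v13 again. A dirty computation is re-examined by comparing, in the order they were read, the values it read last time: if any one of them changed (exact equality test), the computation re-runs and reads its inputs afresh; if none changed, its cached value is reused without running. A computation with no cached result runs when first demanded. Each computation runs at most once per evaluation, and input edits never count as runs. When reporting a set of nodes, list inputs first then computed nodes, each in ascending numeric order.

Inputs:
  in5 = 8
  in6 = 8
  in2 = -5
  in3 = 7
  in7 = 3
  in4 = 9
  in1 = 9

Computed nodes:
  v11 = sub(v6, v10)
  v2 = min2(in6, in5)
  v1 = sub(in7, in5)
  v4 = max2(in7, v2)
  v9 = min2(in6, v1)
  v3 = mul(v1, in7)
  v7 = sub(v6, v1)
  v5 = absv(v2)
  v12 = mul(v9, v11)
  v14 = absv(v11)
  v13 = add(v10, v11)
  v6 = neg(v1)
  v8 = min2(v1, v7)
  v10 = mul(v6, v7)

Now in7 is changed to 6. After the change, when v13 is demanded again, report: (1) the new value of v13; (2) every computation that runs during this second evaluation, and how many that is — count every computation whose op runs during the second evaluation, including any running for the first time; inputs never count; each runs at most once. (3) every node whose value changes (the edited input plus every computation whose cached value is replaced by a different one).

Demanding v13 again yields 2.
6 computations run: v1, v6, v7, v10, v11, v13.
The nodes whose values change: in7, v1, v6, v7, v10, v11, v13.

First demand of the output computes:
  v1 = sub(3, 8) = -5
  v6 = neg(-5) = 5
  v7 = sub(5, -5) = 10
  v10 = mul(5, 10) = 50
  v11 = sub(5, 50) = -45
  v13 = add(50, -45) = 5

After the edit, cleaning proceeds:
  v1: a read changed (in7 3->6) — executes, giving -2.
  v6: a read changed (v1 -5->-2) — executes, giving 2.
  v7: a read changed (v6 5->2; v1 -5->-2) — executes, giving 4.
  v10: a read changed (v6 5->2; v7 10->4) — executes, giving 8.
  v11: a read changed (v6 5->2; v10 50->8) — executes, giving -6.
  v13: a read changed (v10 50->8; v11 -45->-6) — executes, giving 2.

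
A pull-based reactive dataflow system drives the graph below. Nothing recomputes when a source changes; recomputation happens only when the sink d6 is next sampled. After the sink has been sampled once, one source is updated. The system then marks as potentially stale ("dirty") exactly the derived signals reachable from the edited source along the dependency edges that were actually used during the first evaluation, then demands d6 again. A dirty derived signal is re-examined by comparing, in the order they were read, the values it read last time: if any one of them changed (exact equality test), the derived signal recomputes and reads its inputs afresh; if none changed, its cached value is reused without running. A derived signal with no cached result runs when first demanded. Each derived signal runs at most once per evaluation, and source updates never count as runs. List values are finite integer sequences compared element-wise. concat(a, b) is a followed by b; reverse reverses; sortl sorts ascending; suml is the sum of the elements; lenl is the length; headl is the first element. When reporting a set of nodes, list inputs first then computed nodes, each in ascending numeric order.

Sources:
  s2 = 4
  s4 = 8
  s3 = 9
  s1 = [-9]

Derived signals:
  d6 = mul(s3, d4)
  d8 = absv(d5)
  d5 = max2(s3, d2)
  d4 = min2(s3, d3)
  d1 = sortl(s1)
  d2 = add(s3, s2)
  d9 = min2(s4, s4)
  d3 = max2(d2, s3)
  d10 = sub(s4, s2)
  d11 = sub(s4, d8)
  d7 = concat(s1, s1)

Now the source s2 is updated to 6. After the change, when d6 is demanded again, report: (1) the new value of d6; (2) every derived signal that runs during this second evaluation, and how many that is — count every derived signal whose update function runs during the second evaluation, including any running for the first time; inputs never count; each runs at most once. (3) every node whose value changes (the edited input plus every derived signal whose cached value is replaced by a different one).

First evaluation (everything demanded from the output):
  d2 = add(9, 4) = 13
  d3 = max2(13, 9) = 13
  d4 = min2(9, 13) = 9
  d6 = mul(9, 9) = 81

Propagation after the edit:
  d2: runs — s2 4->6; result 15.
  d3: runs — d2 13->15; result 15.
  d4: runs — d3 13->15; result 9 (same value as before).
  d6: checked — values it read are unchanged (s3 unchanged, d4 unchanged); reused cached 81 without running.

Key observation: the change is absorbed at d4 — it re-runs but produces the same value, and the output's value is unchanged.

New value of d6: 81.
Derived signals that run: d2, d3, d4 — 3 in total.
Values that change: s2, d2, d3.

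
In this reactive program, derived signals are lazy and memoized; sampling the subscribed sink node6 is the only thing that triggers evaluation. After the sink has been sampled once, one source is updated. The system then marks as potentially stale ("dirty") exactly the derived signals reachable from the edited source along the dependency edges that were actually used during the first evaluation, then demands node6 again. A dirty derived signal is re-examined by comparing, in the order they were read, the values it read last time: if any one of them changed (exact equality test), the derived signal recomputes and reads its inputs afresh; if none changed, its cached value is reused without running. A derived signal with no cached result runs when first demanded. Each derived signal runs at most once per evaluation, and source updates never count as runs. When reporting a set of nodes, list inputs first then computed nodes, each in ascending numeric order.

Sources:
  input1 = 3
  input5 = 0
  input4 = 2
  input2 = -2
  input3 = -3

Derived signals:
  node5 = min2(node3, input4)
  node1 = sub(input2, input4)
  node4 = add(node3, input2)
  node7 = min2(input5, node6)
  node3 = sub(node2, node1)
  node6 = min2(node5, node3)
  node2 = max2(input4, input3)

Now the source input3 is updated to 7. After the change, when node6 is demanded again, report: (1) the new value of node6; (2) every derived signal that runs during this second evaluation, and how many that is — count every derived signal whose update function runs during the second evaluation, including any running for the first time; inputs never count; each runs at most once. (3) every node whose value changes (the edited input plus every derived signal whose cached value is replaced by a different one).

First demand of the output computes:
  node1 = sub(-2, 2) = -4
  node2 = max2(2, -3) = 2
  node3 = sub(2, -4) = 6
  node5 = min2(6, 2) = 2
  node6 = min2(2, 6) = 2

After the edit, cleaning proceeds:
  node2: a read changed (input3 -3->7) — executes, giving 7.
  node3: a read changed (node2 2->7) — executes, giving 11.
  node5: a read changed (node3 6->11) — executes, giving 2 — identical to its old value.
  node6: a read changed (node3 6->11) — executes, giving 2 — identical to its old value.

Demanding node6 again yields 2.
4 derived signals run: node2, node3, node5, node6.
The nodes whose values change: input3, node2, node3.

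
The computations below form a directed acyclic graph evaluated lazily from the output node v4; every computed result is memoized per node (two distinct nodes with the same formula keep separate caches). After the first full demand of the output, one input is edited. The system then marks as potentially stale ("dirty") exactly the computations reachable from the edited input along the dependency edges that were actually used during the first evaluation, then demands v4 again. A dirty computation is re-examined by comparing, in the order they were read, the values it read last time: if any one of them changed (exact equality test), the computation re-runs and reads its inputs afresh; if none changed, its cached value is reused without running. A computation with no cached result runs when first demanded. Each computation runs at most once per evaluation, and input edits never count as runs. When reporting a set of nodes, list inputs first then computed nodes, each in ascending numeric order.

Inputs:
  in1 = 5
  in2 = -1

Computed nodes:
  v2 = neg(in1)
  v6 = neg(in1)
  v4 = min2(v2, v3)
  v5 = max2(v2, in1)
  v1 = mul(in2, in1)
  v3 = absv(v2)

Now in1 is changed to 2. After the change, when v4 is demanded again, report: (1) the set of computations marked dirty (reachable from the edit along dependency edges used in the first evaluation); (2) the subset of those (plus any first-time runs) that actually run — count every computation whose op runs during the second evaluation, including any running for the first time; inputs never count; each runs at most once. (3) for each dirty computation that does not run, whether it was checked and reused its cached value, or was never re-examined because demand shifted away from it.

The edit dirties: v2, v3, v4.
3 computations run: v2, v3, v4.
No dirty computation escaped a run.

First demand of the output computes:
  v2 = neg(5) = -5
  v3 = absv(-5) = 5
  v4 = min2(-5, 5) = -5

After the edit, cleaning proceeds:
  v2: a read changed (in1 5->2) — executes, giving -2.
  v3: a read changed (v2 -5->-2) — executes, giving 2.
  v4: a read changed (v2 -5->-2; v3 5->2) — executes, giving -2.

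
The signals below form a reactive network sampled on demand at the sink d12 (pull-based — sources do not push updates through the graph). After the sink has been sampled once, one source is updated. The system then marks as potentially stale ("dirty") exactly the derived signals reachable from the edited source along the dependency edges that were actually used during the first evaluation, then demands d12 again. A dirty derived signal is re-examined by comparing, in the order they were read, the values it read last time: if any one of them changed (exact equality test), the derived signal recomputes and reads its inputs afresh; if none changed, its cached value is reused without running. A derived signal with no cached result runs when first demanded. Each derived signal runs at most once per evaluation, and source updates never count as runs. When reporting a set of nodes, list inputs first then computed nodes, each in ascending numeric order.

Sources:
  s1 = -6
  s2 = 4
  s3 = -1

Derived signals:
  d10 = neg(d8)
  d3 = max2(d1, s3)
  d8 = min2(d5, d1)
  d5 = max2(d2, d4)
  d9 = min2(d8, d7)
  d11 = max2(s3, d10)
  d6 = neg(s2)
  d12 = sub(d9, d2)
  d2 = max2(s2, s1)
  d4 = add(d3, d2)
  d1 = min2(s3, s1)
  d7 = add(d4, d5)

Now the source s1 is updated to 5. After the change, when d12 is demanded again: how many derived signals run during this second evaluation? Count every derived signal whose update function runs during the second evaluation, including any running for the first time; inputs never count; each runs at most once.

Run set: d1, d2, d3, d4, d5, d7, d8, d9, d12 (9 run).

Initial pass — values computed on the first demand:
  d1 = min2(-1, -6) = -6
  d2 = max2(4, -6) = 4
  d3 = max2(-6, -1) = -1
  d4 = add(-1, 4) = 3
  d5 = max2(4, 3) = 4
  d7 = add(3, 4) = 7
  d8 = min2(4, -6) = -6
  d9 = min2(-6, 7) = -6
  d12 = sub(-6, 4) = -10

Second demand — change propagation:
  d1: re-runs because s1 -6->5; new result -1.
  d2: re-runs because s1 -6->5; new result 5.
  d3: re-runs because d1 -6->-1; new result -1 (unchanged).
  d4: re-runs because d2 4->5; new result 4.
  d5: re-runs because d2 4->5; d4 3->4; new result 5.
  d7: re-runs because d4 3->4; d5 4->5; new result 9.
  d8: re-runs because d5 4->5; d1 -6->-1; new result -1.
  d9: re-runs because d8 -6->-1; d7 7->9; new result -1.
  d12: re-runs because d9 -6->-1; d2 4->5; new result -6.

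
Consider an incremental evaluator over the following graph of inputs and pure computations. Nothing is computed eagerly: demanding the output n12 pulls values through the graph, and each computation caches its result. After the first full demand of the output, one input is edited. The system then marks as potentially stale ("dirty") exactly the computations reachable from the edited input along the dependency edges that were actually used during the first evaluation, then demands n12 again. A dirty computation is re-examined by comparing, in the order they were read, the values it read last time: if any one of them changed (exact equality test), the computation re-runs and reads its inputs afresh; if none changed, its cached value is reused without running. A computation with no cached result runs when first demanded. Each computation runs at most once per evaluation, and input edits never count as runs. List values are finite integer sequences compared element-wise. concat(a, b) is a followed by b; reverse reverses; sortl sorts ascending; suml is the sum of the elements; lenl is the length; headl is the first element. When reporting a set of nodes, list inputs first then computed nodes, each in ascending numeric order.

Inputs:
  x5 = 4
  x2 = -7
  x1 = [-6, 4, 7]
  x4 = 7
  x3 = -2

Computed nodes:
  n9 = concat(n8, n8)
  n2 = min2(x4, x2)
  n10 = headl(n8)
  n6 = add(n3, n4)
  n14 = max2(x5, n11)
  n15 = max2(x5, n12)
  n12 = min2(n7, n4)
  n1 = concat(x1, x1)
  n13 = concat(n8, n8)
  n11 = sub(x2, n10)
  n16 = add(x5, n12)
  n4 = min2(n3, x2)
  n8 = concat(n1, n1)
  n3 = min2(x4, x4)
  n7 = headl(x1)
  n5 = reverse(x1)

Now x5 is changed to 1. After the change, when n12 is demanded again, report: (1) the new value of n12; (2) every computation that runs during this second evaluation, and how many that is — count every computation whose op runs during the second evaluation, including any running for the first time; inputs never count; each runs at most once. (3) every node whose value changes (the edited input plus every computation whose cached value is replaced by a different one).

n12 now evaluates to -7.
Run set: none (0 run).
Changed values: x5.
The important point: nothing the output needs ever reads x5, so the edit is invisible to it.

Initial pass — values computed on the first demand:
  n3 = min2(7, 7) = 7
  n4 = min2(7, -7) = -7
  n7 = headl([-6, 4, 7]) = -6
  n12 = min2(-6, -7) = -7

Second demand — change propagation:
  no demanded computation ever read x5, so the edit dirties nothing and nothing runs.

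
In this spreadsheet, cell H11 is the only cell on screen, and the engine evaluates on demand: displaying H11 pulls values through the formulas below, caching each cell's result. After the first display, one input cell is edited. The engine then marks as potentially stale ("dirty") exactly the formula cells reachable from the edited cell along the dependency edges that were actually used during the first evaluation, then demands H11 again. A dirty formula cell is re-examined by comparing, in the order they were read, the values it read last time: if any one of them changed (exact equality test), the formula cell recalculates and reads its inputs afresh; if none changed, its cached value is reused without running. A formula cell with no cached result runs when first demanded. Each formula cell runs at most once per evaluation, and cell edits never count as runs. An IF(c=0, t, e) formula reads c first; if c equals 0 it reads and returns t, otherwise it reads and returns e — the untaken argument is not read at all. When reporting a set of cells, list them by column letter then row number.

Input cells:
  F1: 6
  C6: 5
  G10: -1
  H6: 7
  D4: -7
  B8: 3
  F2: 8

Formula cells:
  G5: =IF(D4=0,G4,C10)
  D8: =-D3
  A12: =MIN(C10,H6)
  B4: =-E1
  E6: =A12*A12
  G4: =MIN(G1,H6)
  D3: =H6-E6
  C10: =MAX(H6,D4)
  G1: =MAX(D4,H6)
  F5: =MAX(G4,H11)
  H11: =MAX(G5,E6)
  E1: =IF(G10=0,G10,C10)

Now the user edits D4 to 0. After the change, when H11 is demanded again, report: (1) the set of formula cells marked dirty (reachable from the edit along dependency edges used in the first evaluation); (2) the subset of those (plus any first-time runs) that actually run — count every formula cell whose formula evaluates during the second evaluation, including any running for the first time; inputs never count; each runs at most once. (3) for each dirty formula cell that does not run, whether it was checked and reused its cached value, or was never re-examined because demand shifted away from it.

Dirty set: A12, C10, E6, G5, H11.
Run set: C10, G1, G4, G5 (4 run).
Re-examined without running (cache reused): A12, E6, H11.
The important point: the flipped condition pulls in fresh nodes; G1, G4 run for the first time.

Initial pass — values computed on the first demand:
  C10 = MAX(7, -7) = 7
  A12 = MIN(7, 7) = 7
  E6 = 7 * 7 = 49
  G5 = IF(D4=0: D4=-7 -> else branch C10) = 7
  H11 = MAX(7, 49) = 49

Second demand — change propagation:
  C10: re-runs because D4 -7->0; new result 7 (unchanged).
  A12: re-examined; everything it read last time is the same (C10 unchanged, H6 unchanged) — cache 7 kept, no run.
  E6: re-examined; everything it read last time is the same (A12 unchanged, A12 unchanged) — cache 49 kept, no run.
  G1: newly demanded (no cache) — executes and yields 7.
  G4: newly demanded (no cache) — executes and yields 7.
  G5: re-runs because D4 -7->0; new result 7 (unchanged).
  H11: re-examined; everything it read last time is the same (G5 unchanged, E6 unchanged) — cache 49 kept, no run.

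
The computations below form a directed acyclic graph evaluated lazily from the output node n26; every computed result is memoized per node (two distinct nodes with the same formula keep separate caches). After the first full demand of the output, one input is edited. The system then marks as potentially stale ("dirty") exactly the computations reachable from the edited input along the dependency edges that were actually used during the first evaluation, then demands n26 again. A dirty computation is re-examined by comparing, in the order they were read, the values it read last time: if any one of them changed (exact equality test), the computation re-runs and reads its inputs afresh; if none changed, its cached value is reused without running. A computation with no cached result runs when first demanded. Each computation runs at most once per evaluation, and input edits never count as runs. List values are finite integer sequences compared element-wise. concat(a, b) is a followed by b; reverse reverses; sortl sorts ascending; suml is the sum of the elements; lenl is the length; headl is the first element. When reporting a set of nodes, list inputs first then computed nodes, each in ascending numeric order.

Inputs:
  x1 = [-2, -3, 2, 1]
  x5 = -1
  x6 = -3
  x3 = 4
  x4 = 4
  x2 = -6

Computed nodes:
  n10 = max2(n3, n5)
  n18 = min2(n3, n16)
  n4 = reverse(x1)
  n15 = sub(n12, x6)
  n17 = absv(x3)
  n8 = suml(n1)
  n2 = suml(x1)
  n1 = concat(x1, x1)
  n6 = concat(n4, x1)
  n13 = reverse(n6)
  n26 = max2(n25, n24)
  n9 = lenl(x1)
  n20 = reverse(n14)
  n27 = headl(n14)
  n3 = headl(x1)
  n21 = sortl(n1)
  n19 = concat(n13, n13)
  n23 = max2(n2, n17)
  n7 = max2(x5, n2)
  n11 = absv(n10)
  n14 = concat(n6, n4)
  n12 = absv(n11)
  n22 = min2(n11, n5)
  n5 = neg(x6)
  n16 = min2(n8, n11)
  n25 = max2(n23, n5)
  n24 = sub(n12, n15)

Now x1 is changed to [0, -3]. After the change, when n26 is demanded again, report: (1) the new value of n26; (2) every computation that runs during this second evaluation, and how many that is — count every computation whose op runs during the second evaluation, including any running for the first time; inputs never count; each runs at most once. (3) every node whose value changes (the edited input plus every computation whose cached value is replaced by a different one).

Demanding n26 again yields 4.
4 computations run: n2, n3, n10, n23.
The nodes whose values change: x1, n2, n3.
Note where the cutoff bites: n11 is checked, finds nothing changed, and keeps its cache.

First demand of the output computes:
  n2 = suml([-2, -3, 2, 1]) = -2
  n3 = headl([-2, -3, 2, 1]) = -2
  n5 = neg(-3) = 3
  n10 = max2(-2, 3) = 3
  n11 = absv(3) = 3
  n12 = absv(3) = 3
  n15 = sub(3, -3) = 6
  n17 = absv(4) = 4
  n23 = max2(-2, 4) = 4
  n24 = sub(3, 6) = -3
  n25 = max2(4, 3) = 4
  n26 = max2(4, -3) = 4

After the edit, cleaning proceeds:
  n2: a read changed (x1 [-2, -3, 2, 1]->[0, -3]) — executes, giving -3.
  n3: a read changed (x1 [-2, -3, 2, 1]->[0, -3]) — executes, giving 0.
  n10: a read changed (n3 -2->0) — executes, giving 3 — identical to its old value.
  n11: dirty, but its reads are unchanged (n10 unchanged); cached 3 stands.
  n12: dirty, but its reads are unchanged (n11 unchanged); cached 3 stands.
  n15: dirty, but its reads are unchanged (n12 unchanged, x6 unchanged); cached 6 stands.
  n23: a read changed (n2 -2->-3) — executes, giving 4 — identical to its old value.
  n24: dirty, but its reads are unchanged (n12 unchanged, n15 unchanged); cached -3 stands.
  n25: dirty, but its reads are unchanged (n23 unchanged, n5 unchanged); cached 4 stands.
  n26: dirty, but its reads are unchanged (n25 unchanged, n24 unchanged); cached 4 stands.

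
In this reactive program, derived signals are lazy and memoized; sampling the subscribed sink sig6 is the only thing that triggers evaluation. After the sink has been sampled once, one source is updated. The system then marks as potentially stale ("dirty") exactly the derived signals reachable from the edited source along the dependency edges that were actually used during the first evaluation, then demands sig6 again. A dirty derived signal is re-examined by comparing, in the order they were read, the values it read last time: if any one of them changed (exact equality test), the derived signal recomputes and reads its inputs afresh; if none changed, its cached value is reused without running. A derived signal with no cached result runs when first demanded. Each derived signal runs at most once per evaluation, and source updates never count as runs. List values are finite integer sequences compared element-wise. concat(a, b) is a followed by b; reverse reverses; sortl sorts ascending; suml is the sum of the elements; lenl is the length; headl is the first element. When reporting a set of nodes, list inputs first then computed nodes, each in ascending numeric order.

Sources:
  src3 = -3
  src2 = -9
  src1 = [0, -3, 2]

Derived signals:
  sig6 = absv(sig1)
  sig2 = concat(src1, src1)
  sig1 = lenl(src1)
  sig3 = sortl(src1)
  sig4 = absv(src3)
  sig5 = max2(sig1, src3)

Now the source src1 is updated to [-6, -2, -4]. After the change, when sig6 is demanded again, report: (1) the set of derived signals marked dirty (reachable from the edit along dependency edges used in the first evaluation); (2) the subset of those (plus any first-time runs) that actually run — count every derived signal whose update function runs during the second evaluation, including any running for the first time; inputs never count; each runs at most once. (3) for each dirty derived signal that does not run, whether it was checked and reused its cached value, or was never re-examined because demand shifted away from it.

First demand of the output computes:
  sig1 = lenl([0, -3, 2]) = 3
  sig6 = absv(3) = 3

After the edit, cleaning proceeds:
  sig1: a read changed (src1 [0, -3, 2]->[-6, -2, -4]) — executes, giving 3 — identical to its old value.
  sig6: dirty, but its reads are unchanged (sig1 unchanged); cached 3 stands.

Note the absorption at sig1: it re-runs yet its value is the same, leaving the output's value untouched.

The edit dirties: sig1, sig6.
1 derived signals run: sig1.
Cache hits after checking: sig6.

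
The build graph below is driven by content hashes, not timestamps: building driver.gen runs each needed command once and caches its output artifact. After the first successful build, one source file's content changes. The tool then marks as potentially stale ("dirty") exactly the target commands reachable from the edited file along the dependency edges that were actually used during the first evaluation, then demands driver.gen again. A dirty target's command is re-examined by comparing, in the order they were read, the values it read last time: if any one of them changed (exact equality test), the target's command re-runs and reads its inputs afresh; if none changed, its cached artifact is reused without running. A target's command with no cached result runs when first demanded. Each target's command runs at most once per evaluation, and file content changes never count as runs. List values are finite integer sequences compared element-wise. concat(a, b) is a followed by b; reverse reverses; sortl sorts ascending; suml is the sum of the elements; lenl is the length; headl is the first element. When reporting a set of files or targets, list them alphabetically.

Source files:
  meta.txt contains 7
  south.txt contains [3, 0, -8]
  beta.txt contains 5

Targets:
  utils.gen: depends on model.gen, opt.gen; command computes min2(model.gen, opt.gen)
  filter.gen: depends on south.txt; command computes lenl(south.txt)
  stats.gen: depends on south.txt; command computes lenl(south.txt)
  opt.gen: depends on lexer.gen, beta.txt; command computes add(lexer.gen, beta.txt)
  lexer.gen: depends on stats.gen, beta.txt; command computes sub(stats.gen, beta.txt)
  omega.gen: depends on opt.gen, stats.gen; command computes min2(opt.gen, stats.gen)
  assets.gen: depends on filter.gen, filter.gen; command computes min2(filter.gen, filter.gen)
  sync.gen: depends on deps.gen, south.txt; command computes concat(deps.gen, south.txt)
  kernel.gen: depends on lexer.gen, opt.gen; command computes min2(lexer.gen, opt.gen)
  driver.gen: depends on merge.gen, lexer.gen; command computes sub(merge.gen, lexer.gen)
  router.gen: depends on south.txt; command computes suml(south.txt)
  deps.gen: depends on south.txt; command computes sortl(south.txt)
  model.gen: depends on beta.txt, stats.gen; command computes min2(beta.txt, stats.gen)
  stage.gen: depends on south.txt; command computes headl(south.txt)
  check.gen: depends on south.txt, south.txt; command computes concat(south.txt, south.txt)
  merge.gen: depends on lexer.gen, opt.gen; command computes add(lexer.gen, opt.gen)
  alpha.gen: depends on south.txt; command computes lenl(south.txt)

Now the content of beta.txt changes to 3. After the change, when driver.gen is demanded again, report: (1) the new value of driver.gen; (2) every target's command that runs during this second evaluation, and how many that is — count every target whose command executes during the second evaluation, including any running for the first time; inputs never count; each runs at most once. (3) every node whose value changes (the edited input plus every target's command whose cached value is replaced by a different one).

Initial pass — values computed on the first demand:
  stats.gen = lenl([3, 0, -8]) = 3
  lexer.gen = sub(3, 5) = -2
  opt.gen = add(-2, 5) = 3
  merge.gen = add(-2, 3) = 1
  driver.gen = sub(1, -2) = 3

Second demand — change propagation:
  lexer.gen: re-runs because beta.txt 5->3; new result 0.
  opt.gen: re-runs because lexer.gen -2->0; beta.txt 5->3; new result 3 (unchanged).
  merge.gen: re-runs because lexer.gen -2->0; new result 3.
  driver.gen: re-runs because merge.gen 1->3; lexer.gen -2->0; new result 3 (unchanged).

driver.gen now evaluates to 3.
Run set: driver.gen, lexer.gen, merge.gen, opt.gen (4 run).
Changed values: beta.txt, lexer.gen, merge.gen.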